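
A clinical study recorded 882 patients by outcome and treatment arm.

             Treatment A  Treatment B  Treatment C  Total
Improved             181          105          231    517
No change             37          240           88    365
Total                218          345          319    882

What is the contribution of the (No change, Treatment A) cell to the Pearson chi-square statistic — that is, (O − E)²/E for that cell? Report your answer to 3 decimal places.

Row total (No change) = 365; column total (Treatment A) = 218; N = 882.
Expected count E = 365 × 218 / 882 = 90.2154.
Contribution = (O − E)²/E = (37 − 90.2154)² / 90.2154 = 31.390.

31.390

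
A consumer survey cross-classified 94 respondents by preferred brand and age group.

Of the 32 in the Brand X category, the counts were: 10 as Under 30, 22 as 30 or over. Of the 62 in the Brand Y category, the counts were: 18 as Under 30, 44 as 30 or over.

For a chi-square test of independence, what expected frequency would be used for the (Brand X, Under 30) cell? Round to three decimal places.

9.532

Row total (Brand X) = 32; column total (Under 30) = 28; grand total N = 94.
Expected count = (row total × column total) / N = 32 × 28 / 94 = 9.532.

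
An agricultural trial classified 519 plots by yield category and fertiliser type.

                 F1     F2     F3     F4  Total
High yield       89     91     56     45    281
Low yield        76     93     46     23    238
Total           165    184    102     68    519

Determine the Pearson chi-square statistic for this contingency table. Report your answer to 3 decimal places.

Grand total N = 519.
Expected counts (row total × column total / N):
  High yield, F1: 281×165/519 = 89.3353
  High yield, F2: 281×184/519 = 99.6224
  High yield, F3: 281×102/519 = 55.2254
  High yield, F4: 281×68/519 = 36.8170
  Low yield, F1: 238×165/519 = 75.6647
  Low yield, F2: 238×184/519 = 84.3776
  Low yield, F3: 238×102/519 = 46.7746
  Low yield, F4: 238×68/519 = 31.1830
Contributions (O − E)²/E:
  (89 − 89.3353)²/89.3353 = 0.0013
  (91 − 99.6224)²/99.6224 = 0.7463
  (56 − 55.2254)²/55.2254 = 0.0109
  (45 − 36.8170)²/36.8170 = 1.8188
  (76 − 75.6647)²/75.6647 = 0.0015
  (93 − 84.3776)²/84.3776 = 0.8811
  (46 − 46.7746)²/46.7746 = 0.0128
  (23 − 31.1830)²/31.1830 = 2.1474
χ² = 0.0013 + 0.7463 + 0.0109 + 1.8188 + 0.0015 + 0.8811 + 0.0128 + 2.1474 = 5.620

5.620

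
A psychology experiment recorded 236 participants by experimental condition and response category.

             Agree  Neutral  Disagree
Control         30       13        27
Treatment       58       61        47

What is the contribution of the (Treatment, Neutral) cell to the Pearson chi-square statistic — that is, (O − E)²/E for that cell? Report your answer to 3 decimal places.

Row total (Treatment) = 166; column total (Neutral) = 74; N = 236.
Expected count E = 166 × 74 / 236 = 52.0508.
Contribution = (O − E)²/E = (61 − 52.0508)² / 52.0508 = 1.539.

1.539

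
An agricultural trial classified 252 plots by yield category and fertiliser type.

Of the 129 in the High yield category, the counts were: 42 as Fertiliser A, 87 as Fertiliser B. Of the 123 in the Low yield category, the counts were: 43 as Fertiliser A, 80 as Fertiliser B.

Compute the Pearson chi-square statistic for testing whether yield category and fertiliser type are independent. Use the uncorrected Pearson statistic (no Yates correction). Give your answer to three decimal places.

0.162

Row totals: 129, 123. Column totals: 85, 167. Grand total N = 252.
Expected counts (row total × column total / N):
  High yield, Fertiliser A: 129×85/252 = 43.5119
  High yield, Fertiliser B: 129×167/252 = 85.4881
  Low yield, Fertiliser A: 123×85/252 = 41.4881
  Low yield, Fertiliser B: 123×167/252 = 81.5119
Contributions (O − E)²/E:
  (42 − 43.5119)²/43.5119 = 0.0525
  (87 − 85.4881)²/85.4881 = 0.0267
  (43 − 41.4881)²/41.4881 = 0.0551
  (80 − 81.5119)²/81.5119 = 0.0280
χ² = 0.0525 + 0.0267 + 0.0551 + 0.0280 = 0.162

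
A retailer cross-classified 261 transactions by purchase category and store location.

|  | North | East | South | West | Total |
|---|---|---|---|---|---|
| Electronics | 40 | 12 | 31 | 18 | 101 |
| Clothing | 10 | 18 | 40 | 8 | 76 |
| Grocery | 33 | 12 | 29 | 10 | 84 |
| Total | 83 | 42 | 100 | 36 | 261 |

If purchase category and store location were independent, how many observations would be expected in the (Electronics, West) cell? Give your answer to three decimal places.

Row total (Electronics) = 101; column total (West) = 36; grand total N = 261.
Expected count = (row total × column total) / N = 101 × 36 / 261 = 13.931.

13.931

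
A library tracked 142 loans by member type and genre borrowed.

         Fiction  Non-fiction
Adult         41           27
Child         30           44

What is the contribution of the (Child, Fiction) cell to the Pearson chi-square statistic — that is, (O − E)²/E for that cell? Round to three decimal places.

Row total (Child) = 74; column total (Fiction) = 71; N = 142.
Expected count E = 74 × 71 / 142 = 37.0000.
Contribution = (O − E)²/E = (30 − 37.0000)² / 37.0000 = 1.324.

1.324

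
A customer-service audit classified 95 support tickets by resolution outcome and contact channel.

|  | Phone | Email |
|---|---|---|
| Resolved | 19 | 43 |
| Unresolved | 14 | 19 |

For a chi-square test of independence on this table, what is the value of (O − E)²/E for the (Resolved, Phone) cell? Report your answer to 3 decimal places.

Row total (Resolved) = 62; column total (Phone) = 33; N = 95.
Expected count E = 62 × 33 / 95 = 21.5368.
Contribution = (O − E)²/E = (19 − 21.5368)² / 21.5368 = 0.299.

0.299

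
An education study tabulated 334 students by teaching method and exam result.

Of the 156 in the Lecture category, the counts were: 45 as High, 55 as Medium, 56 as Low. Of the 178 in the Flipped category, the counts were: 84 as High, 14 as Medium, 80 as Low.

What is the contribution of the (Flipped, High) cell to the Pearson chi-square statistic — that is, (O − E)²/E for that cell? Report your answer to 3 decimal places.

3.383

Row total (Flipped) = 178; column total (High) = 129; N = 334.
Expected count E = 178 × 129 / 334 = 68.7485.
Contribution = (O − E)²/E = (84 − 68.7485)² / 68.7485 = 3.383.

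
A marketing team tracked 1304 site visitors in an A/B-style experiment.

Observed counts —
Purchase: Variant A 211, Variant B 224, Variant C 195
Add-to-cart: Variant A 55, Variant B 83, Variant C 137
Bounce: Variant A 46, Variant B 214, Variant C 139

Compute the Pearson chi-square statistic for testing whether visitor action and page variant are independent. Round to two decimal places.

Row totals: 630, 275, 399. Column totals: 312, 521, 471. Grand total N = 1304.
Expected counts (row total × column total / N):
  Purchase, Variant A: 630×312/1304 = 150.736
  Purchase, Variant B: 630×521/1304 = 251.710
  Purchase, Variant C: 630×471/1304 = 227.554
  Add-to-cart, Variant A: 275×312/1304 = 65.798
  Add-to-cart, Variant B: 275×521/1304 = 109.873
  Add-to-cart, Variant C: 275×471/1304 = 99.329
  Bounce, Variant A: 399×312/1304 = 95.466
  Bounce, Variant B: 399×521/1304 = 159.416
  Bounce, Variant C: 399×471/1304 = 144.117
Contributions (O − E)²/E:
  (211 − 150.736)²/150.736 = 24.0934
  (224 − 251.710)²/251.710 = 3.0505
  (195 − 227.554)²/227.554 = 4.6572
  (55 − 65.798)²/65.798 = 1.7720
  (83 − 109.873)²/109.873 = 6.5727
  (137 − 99.329)²/99.329 = 14.2869
  (46 − 95.466)²/95.466 = 25.6310
  (214 − 159.416)²/159.416 = 18.6895
  (139 − 144.117)²/144.117 = 0.1817
χ² = 24.0934 + 3.0505 + 4.6572 + 1.7720 + 6.5727 + 14.2869 + 25.6310 + 18.6895 + 0.1817 = 98.93

98.93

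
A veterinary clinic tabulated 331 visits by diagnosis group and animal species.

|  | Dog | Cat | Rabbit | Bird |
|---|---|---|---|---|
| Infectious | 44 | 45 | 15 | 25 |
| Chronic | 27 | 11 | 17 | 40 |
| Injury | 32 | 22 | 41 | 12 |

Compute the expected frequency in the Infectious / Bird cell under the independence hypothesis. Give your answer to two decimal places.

30.01

Row total (Infectious) = 129; column total (Bird) = 77; grand total N = 331.
Expected count = (row total × column total) / N = 129 × 77 / 331 = 30.01.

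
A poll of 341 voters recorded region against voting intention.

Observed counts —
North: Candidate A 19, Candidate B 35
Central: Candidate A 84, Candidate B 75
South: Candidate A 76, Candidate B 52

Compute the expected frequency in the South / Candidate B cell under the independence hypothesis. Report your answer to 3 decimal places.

Row total (South) = 128; column total (Candidate B) = 162; grand total N = 341.
Expected count = (row total × column total) / N = 128 × 162 / 341 = 60.809.

60.809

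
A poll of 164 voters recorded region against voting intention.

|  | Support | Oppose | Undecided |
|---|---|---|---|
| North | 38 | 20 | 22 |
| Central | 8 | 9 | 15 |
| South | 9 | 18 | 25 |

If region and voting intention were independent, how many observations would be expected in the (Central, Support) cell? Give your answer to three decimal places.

10.732

Row total (Central) = 32; column total (Support) = 55; grand total N = 164.
Expected count = (row total × column total) / N = 32 × 55 / 164 = 10.732.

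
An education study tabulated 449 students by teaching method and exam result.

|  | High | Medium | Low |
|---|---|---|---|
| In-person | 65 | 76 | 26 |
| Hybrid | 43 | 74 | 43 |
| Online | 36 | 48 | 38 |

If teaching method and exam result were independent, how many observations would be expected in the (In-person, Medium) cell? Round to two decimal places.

73.64

Row total (In-person) = 167; column total (Medium) = 198; grand total N = 449.
Expected count = (row total × column total) / N = 167 × 198 / 449 = 73.64.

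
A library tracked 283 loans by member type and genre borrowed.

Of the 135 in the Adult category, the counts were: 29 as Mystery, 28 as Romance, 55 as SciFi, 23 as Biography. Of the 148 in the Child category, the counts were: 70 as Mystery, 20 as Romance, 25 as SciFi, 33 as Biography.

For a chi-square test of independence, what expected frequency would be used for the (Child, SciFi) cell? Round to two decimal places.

Row total (Child) = 148; column total (SciFi) = 80; grand total N = 283.
Expected count = (row total × column total) / N = 148 × 80 / 283 = 41.84.

41.84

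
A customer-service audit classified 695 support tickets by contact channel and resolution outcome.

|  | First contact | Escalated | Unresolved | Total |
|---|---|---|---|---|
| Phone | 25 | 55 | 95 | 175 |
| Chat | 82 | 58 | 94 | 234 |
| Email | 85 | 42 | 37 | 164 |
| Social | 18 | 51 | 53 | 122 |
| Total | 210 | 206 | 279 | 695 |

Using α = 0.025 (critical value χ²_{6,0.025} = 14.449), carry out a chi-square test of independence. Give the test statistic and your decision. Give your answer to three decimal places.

82.225; reject H₀

Grand total N = 695.
Expected counts (row total × column total / N):
  Phone, First contact: 175×210/695 = 52.8777
  Phone, Escalated: 175×206/695 = 51.8705
  Phone, Unresolved: 175×279/695 = 70.2518
  Chat, First contact: 234×210/695 = 70.7050
  Chat, Escalated: 234×206/695 = 69.3583
  Chat, Unresolved: 234×279/695 = 93.9367
  Email, First contact: 164×210/695 = 49.5540
  Email, Escalated: 164×206/695 = 48.6101
  Email, Unresolved: 164×279/695 = 65.8360
  Social, First contact: 122×210/695 = 36.8633
  Social, Escalated: 122×206/695 = 36.1612
  Social, Unresolved: 122×279/695 = 48.9755
Contributions (O − E)²/E:
  (25 − 52.8777)²/52.8777 = 14.6974
  (55 − 51.8705)²/51.8705 = 0.1888
  (95 − 70.2518)²/70.2518 = 8.7183
  (82 − 70.7050)²/70.7050 = 1.8044
  (58 − 69.3583)²/69.3583 = 1.8601
  (94 − 93.9367)²/93.9367 = 0.0000
  (85 − 49.5540)²/49.5540 = 25.3545
  (42 − 48.6101)²/48.6101 = 0.8989
  (37 − 65.8360)²/65.8360 = 12.6301
  (18 − 36.8633)²/36.8633 = 9.6525
  (51 − 36.1612)²/36.1612 = 6.0891
  (53 − 48.9755)²/48.9755 = 0.3307
χ² = 14.6974 + 0.1888 + 8.7183 + 1.8044 + 1.8601 + 0.0000 + 25.3545 + 0.8989 + 12.6301 + 9.6525 + 6.0891 + 0.3307 = 82.225
df = (4−1)(3−1) = 6. Since 82.225 > 14.449, reject the null hypothesis of independence at α = 0.025.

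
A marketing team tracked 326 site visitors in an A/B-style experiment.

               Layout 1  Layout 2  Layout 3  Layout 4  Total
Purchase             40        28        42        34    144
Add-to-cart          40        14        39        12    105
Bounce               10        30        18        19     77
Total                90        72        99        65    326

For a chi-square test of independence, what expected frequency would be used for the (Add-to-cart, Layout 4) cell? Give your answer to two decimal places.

Row total (Add-to-cart) = 105; column total (Layout 4) = 65; grand total N = 326.
Expected count = (row total × column total) / N = 105 × 65 / 326 = 20.94.

20.94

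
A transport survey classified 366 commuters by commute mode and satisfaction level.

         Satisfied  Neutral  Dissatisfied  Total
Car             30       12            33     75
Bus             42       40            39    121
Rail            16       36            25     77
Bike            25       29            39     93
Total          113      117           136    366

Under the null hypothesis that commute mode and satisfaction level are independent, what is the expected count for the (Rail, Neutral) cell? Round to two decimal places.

24.61

Row total (Rail) = 77; column total (Neutral) = 117; grand total N = 366.
Expected count = (row total × column total) / N = 77 × 117 / 366 = 24.61.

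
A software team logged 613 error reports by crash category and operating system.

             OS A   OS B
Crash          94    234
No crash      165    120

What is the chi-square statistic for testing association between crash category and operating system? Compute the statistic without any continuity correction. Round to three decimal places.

53.422

Row totals: 328, 285. Column totals: 259, 354. Grand total N = 613.
Expected counts (row total × column total / N):
  Crash, OS A: 328×259/613 = 138.5840
  Crash, OS B: 328×354/613 = 189.4160
  No crash, OS A: 285×259/613 = 120.4160
  No crash, OS B: 285×354/613 = 164.5840
Contributions (O − E)²/E:
  (94 − 138.5840)²/138.5840 = 14.3432
  (234 − 189.4160)²/189.4160 = 10.4940
  (165 − 120.4160)²/120.4160 = 16.5072
  (120 − 164.5840)²/164.5840 = 12.0773
χ² = 14.3432 + 10.4940 + 16.5072 + 12.0773 = 53.422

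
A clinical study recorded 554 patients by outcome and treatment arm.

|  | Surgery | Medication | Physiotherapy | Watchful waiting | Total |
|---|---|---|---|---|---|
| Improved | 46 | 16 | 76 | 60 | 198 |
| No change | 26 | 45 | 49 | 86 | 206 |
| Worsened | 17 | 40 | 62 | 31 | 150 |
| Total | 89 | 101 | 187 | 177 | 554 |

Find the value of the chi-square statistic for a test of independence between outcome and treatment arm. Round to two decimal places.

Grand total N = 554.
Expected counts (row total × column total / N):
  Improved, Surgery: 198×89/554 = 31.809
  Improved, Medication: 198×101/554 = 36.097
  Improved, Physiotherapy: 198×187/554 = 66.834
  Improved, Watchful waiting: 198×177/554 = 63.260
  No change, Surgery: 206×89/554 = 33.094
  No change, Medication: 206×101/554 = 37.556
  No change, Physiotherapy: 206×187/554 = 69.534
  No change, Watchful waiting: 206×177/554 = 65.816
  Worsened, Surgery: 150×89/554 = 24.097
  Worsened, Medication: 150×101/554 = 27.347
  Worsened, Physiotherapy: 150×187/554 = 50.632
  Worsened, Watchful waiting: 150×177/554 = 47.924
Contributions (O − E)²/E:
  (46 − 31.809)²/31.809 = 6.3311
  (16 − 36.097)²/36.097 = 11.1890
  (76 − 66.834)²/66.834 = 1.2571
  (60 − 63.260)²/63.260 = 0.1680
  (26 − 33.094)²/33.094 = 1.5207
  (45 − 37.556)²/37.556 = 1.4755
  (49 − 69.534)²/69.534 = 6.0639
  (86 − 65.816)²/65.816 = 6.1899
  (17 − 24.097)²/24.097 = 2.0902
  (40 − 27.347)²/27.347 = 5.8543
  (62 − 50.632)²/50.632 = 2.5524
  (31 − 47.924)²/47.924 = 5.9766
χ² = 6.3311 + 11.1890 + 1.2571 + 0.1680 + 1.5207 + 1.4755 + 6.0639 + 6.1899 + 2.0902 + 5.8543 + 2.5524 + 5.9766 = 50.67

50.67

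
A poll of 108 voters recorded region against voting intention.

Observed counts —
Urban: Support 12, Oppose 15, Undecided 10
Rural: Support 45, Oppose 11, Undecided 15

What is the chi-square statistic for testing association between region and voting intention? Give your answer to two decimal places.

11.12

Row totals: 37, 71. Column totals: 57, 26, 25. Grand total N = 108.
Expected counts (row total × column total / N):
  Urban, Support: 37×57/108 = 19.528
  Urban, Oppose: 37×26/108 = 8.907
  Urban, Undecided: 37×25/108 = 8.565
  Rural, Support: 71×57/108 = 37.472
  Rural, Oppose: 71×26/108 = 17.093
  Rural, Undecided: 71×25/108 = 16.435
Contributions (O − E)²/E:
  (12 − 19.528)²/19.528 = 2.9020
  (15 − 8.907)²/8.907 = 4.1680
  (10 − 8.565)²/8.565 = 0.2404
  (45 − 37.472)²/37.472 = 1.5124
  (11 − 17.093)²/17.093 = 2.1719
  (15 − 16.435)²/16.435 = 0.1253
χ² = 2.9020 + 4.1680 + 0.2404 + 1.5124 + 2.1719 + 0.1253 = 11.12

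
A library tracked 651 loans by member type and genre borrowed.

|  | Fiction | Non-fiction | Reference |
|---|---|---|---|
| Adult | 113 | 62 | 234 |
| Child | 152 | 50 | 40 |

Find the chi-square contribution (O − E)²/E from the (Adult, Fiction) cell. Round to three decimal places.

17.185

Row total (Adult) = 409; column total (Fiction) = 265; N = 651.
Expected count E = 409 × 265 / 651 = 166.4900.
Contribution = (O − E)²/E = (113 − 166.4900)² / 166.4900 = 17.185.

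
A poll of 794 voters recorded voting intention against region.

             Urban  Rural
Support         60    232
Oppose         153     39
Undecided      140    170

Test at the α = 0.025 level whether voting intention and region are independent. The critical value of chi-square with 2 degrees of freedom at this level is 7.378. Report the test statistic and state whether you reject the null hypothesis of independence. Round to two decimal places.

164.17; reject H₀

Row totals: 292, 192, 310. Column totals: 353, 441. Grand total N = 794.
Expected counts (row total × column total / N):
  Support, Urban: 292×353/794 = 129.819
  Support, Rural: 292×441/794 = 162.181
  Oppose, Urban: 192×353/794 = 85.360
  Oppose, Rural: 192×441/794 = 106.640
  Undecided, Urban: 310×353/794 = 137.821
  Undecided, Rural: 310×441/794 = 172.179
Contributions (O − E)²/E:
  (60 − 129.819)²/129.819 = 37.5499
  (232 − 162.181)²/162.181 = 30.0571
  (153 − 85.360)²/85.360 = 53.5985
  (39 − 106.640)²/106.640 = 42.9029
  (140 − 137.821)²/137.821 = 0.0345
  (170 − 172.179)²/172.179 = 0.0276
χ² = 37.5499 + 30.0571 + 53.5985 + 42.9029 + 0.0345 + 0.0276 = 164.17
df = (3−1)(2−1) = 2. Since 164.17 > 7.378, reject the null hypothesis of independence at α = 0.025.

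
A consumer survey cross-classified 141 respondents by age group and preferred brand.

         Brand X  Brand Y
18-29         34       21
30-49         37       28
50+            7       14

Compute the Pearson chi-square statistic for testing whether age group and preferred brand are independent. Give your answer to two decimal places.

Row totals: 55, 65, 21. Column totals: 78, 63. Grand total N = 141.
Expected counts (row total × column total / N):
  18-29, Brand X: 55×78/141 = 30.426
  18-29, Brand Y: 55×63/141 = 24.574
  30-49, Brand X: 65×78/141 = 35.957
  30-49, Brand Y: 65×63/141 = 29.043
  50+, Brand X: 21×78/141 = 11.617
  50+, Brand Y: 21×63/141 = 9.383
Contributions (O − E)²/E:
  (34 − 30.426)²/30.426 = 0.4198
  (21 − 24.574)²/24.574 = 0.5198
  (37 − 35.957)²/35.957 = 0.0303
  (28 − 29.043)²/29.043 = 0.0375
  (7 − 11.617)²/11.617 = 1.8350
  (14 − 9.383)²/9.383 = 2.2718
χ² = 0.4198 + 0.5198 + 0.0303 + 0.0375 + 1.8350 + 2.2718 = 5.11

5.11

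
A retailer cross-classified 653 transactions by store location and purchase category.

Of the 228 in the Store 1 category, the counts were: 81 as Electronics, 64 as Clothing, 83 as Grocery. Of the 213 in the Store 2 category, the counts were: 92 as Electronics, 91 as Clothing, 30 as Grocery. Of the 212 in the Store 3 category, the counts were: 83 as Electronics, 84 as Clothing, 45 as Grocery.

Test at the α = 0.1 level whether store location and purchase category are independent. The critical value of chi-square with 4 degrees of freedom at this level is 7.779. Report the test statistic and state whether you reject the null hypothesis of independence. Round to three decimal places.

Row totals: 228, 213, 212. Column totals: 256, 239, 158. Grand total N = 653.
Expected counts (row total × column total / N):
  Store 1, Electronics: 228×256/653 = 89.38438
  Store 1, Clothing: 228×239/653 = 83.44870
  Store 1, Grocery: 228×158/653 = 55.16692
  Store 2, Electronics: 213×256/653 = 83.50383
  Store 2, Clothing: 213×239/653 = 77.95865
  Store 2, Grocery: 213×158/653 = 51.53752
  Store 3, Electronics: 212×256/653 = 83.11179
  Store 3, Clothing: 212×239/653 = 77.59265
  Store 3, Grocery: 212×158/653 = 51.29556
Contributions (O − E)²/E:
  (81 − 89.38438)²/89.38438 = 0.7865
  (64 − 83.44870)²/83.44870 = 4.5327
  (83 − 55.16692)²/55.16692 = 14.0425
  (92 − 83.50383)²/83.50383 = 0.8645
  (91 − 77.95865)²/77.95865 = 2.1816
  (30 − 51.53752)²/51.53752 = 9.0005
  (83 − 83.11179)²/83.11179 = 0.0002
  (84 − 77.59265)²/77.59265 = 0.5291
  (45 − 51.29556)²/51.29556 = 0.7727
χ² = 0.7865 + 4.5327 + 14.0425 + 0.8645 + 2.1816 + 9.0005 + 0.0002 + 0.5291 + 0.7727 = 32.710
df = (3−1)(3−1) = 4. Since 32.710 > 7.779, reject the null hypothesis of independence at α = 0.1.

32.710; reject H₀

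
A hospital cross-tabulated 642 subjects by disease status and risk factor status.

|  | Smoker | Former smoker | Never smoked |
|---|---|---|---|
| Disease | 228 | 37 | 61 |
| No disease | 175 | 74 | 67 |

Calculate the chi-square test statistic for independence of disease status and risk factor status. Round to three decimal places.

Row totals: 326, 316. Column totals: 403, 111, 128. Grand total N = 642.
Expected counts (row total × column total / N):
  Disease, Smoker: 326×403/642 = 204.6386
  Disease, Former smoker: 326×111/642 = 56.3645
  Disease, Never smoked: 326×128/642 = 64.9969
  No disease, Smoker: 316×403/642 = 198.3614
  No disease, Former smoker: 316×111/642 = 54.6355
  No disease, Never smoked: 316×128/642 = 63.0031
Contributions (O − E)²/E:
  (228 − 204.6386)²/204.6386 = 2.6669
  (37 − 56.3645)²/56.3645 = 6.6528
  (61 − 64.9969)²/64.9969 = 0.2458
  (175 − 198.3614)²/198.3614 = 2.7513
  (74 − 54.6355)²/54.6355 = 6.8634
  (67 − 63.0031)²/63.0031 = 0.2536
χ² = 2.6669 + 6.6528 + 0.2458 + 2.7513 + 6.8634 + 0.2536 = 19.434

19.434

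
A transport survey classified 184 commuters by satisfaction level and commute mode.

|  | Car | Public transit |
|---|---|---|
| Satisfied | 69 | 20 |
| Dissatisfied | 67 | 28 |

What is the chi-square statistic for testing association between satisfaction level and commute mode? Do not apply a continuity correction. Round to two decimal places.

1.17

Row totals: 89, 95. Column totals: 136, 48. Grand total N = 184.
Expected counts (row total × column total / N):
  Satisfied, Car: 89×136/184 = 65.783
  Satisfied, Public transit: 89×48/184 = 23.217
  Dissatisfied, Car: 95×136/184 = 70.217
  Dissatisfied, Public transit: 95×48/184 = 24.783
Contributions (O − E)²/E:
  (69 − 65.783)²/65.783 = 0.1573
  (20 − 23.217)²/23.217 = 0.4458
  (67 − 70.217)²/70.217 = 0.1474
  (28 − 24.783)²/24.783 = 0.4176
χ² = 0.1573 + 0.4458 + 0.1474 + 0.4176 = 1.17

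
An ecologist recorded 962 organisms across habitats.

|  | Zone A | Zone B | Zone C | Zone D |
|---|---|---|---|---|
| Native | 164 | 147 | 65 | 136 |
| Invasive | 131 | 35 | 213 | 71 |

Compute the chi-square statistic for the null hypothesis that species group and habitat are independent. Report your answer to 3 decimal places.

168.521

Row totals: 512, 450. Column totals: 295, 182, 278, 207. Grand total N = 962.
Expected counts (row total × column total / N):
  Native, Zone A: 512×295/962 = 157.0062
  Native, Zone B: 512×182/962 = 96.8649
  Native, Zone C: 512×278/962 = 147.9584
  Native, Zone D: 512×207/962 = 110.1705
  Invasive, Zone A: 450×295/962 = 137.9938
  Invasive, Zone B: 450×182/962 = 85.1351
  Invasive, Zone C: 450×278/962 = 130.0416
  Invasive, Zone D: 450×207/962 = 96.8295
Contributions (O − E)²/E:
  (164 − 157.0062)²/157.0062 = 0.3115
  (147 − 96.8649)²/96.8649 = 25.9488
  (65 − 147.9584)²/147.9584 = 46.5137
  (136 − 110.1705)²/110.1705 = 6.0557
  (131 − 137.9938)²/137.9938 = 0.3545
  (35 − 85.1351)²/85.1351 = 29.5240
  (213 − 130.0416)²/130.0416 = 52.9223
  (71 − 96.8295)²/96.8295 = 6.8901
χ² = 0.3115 + 25.9488 + 46.5137 + 6.0557 + 0.3545 + 29.5240 + 52.9223 + 6.8901 = 168.521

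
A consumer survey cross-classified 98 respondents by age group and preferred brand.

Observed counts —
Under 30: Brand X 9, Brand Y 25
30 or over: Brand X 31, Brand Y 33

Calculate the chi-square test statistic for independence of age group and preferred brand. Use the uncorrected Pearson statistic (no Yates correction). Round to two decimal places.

4.44

Row totals: 34, 64. Column totals: 40, 58. Grand total N = 98.
Expected counts (row total × column total / N):
  Under 30, Brand X: 34×40/98 = 13.878
  Under 30, Brand Y: 34×58/98 = 20.122
  30 or over, Brand X: 64×40/98 = 26.122
  30 or over, Brand Y: 64×58/98 = 37.878
Contributions (O − E)²/E:
  (9 − 13.878)²/13.878 = 1.7146
  (25 − 20.122)²/20.122 = 1.1825
  (31 − 26.122)²/26.122 = 0.9109
  (33 − 37.878)²/37.878 = 0.6282
χ² = 1.7146 + 1.1825 + 0.9109 + 0.6282 = 4.44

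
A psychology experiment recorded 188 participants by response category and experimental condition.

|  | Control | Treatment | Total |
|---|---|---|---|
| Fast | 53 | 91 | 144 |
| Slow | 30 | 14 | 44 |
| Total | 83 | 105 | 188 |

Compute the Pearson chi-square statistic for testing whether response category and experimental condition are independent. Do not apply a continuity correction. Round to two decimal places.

13.46

Grand total N = 188.
Expected counts (row total × column total / N):
  Fast, Control: 144×83/188 = 63.5745
  Fast, Treatment: 144×105/188 = 80.4255
  Slow, Control: 44×83/188 = 19.4255
  Slow, Treatment: 44×105/188 = 24.5745
Contributions (O − E)²/E:
  (53 − 63.5745)²/63.5745 = 1.7589
  (91 − 80.4255)²/80.4255 = 1.3904
  (30 − 19.4255)²/19.4255 = 5.7564
  (14 − 24.5745)²/24.5745 = 4.5502
χ² = 1.7589 + 1.3904 + 5.7564 + 4.5502 = 13.46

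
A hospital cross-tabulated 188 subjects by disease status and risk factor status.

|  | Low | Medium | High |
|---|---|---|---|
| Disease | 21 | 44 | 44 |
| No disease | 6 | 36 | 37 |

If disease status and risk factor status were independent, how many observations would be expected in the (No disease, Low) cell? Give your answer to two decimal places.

11.35

Row total (No disease) = 79; column total (Low) = 27; grand total N = 188.
Expected count = (row total × column total) / N = 79 × 27 / 188 = 11.35.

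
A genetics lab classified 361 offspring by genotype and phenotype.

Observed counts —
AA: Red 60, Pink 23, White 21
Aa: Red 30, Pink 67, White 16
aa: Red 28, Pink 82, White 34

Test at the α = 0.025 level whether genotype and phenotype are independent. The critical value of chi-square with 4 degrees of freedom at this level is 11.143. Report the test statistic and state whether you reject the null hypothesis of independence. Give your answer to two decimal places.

Row totals: 104, 113, 144. Column totals: 118, 172, 71. Grand total N = 361.
Expected counts (row total × column total / N):
  AA, Red: 104×118/361 = 33.9945
  AA, Pink: 104×172/361 = 49.5512
  AA, White: 104×71/361 = 20.4543
  Aa, Red: 113×118/361 = 36.9363
  Aa, Pink: 113×172/361 = 53.8393
  Aa, White: 113×71/361 = 22.2244
  aa, Red: 144×118/361 = 47.0693
  aa, Pink: 144×172/361 = 68.6094
  aa, White: 144×71/361 = 28.3213
Contributions (O − E)²/E:
  (60 − 33.9945)²/33.9945 = 19.8940
  (23 − 49.5512)²/49.5512 = 14.2270
  (21 − 20.4543)²/20.4543 = 0.0146
  (30 − 36.9363)²/36.9363 = 1.3026
  (67 − 53.8393)²/53.8393 = 3.2171
  (16 − 22.2244)²/22.2244 = 1.7433
  (28 − 47.0693)²/47.0693 = 7.7256
  (82 − 68.6094)²/68.6094 = 2.6135
  (34 − 28.3213)²/28.3213 = 1.1386
χ² = 19.8940 + 14.2270 + 0.0146 + 1.3026 + 3.2171 + 1.7433 + 7.7256 + 2.6135 + 1.1386 = 51.88
df = (3−1)(3−1) = 4. Since 51.88 > 11.143, reject the null hypothesis of independence at α = 0.025.

51.88; reject H₀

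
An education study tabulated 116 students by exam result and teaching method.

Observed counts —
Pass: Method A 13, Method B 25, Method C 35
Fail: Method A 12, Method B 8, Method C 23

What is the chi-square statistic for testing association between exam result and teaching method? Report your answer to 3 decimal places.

Row totals: 73, 43. Column totals: 25, 33, 58. Grand total N = 116.
Expected counts (row total × column total / N):
  Pass, Method A: 73×25/116 = 15.7328
  Pass, Method B: 73×33/116 = 20.7672
  Pass, Method C: 73×58/116 = 36.5000
  Fail, Method A: 43×25/116 = 9.2672
  Fail, Method B: 43×33/116 = 12.2328
  Fail, Method C: 43×58/116 = 21.5000
Contributions (O − E)²/E:
  (13 − 15.7328)²/15.7328 = 0.4747
  (25 − 20.7672)²/20.7672 = 0.8627
  (35 − 36.5000)²/36.5000 = 0.0616
  (12 − 9.2672)²/9.2672 = 0.8059
  (8 − 12.2328)²/12.2328 = 1.4646
  (23 − 21.5000)²/21.5000 = 0.1047
χ² = 0.4747 + 0.8627 + 0.0616 + 0.8059 + 1.4646 + 0.1047 = 3.774

3.774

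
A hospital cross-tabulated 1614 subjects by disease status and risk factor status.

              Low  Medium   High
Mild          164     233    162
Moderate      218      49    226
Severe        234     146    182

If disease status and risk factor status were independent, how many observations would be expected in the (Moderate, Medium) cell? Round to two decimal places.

130.73

Row total (Moderate) = 493; column total (Medium) = 428; grand total N = 1614.
Expected count = (row total × column total) / N = 493 × 428 / 1614 = 130.73.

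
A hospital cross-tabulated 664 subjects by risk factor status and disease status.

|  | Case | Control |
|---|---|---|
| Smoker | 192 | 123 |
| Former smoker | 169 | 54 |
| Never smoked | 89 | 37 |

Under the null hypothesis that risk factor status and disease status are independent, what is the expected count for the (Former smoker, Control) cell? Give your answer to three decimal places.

71.870

Row total (Former smoker) = 223; column total (Control) = 214; grand total N = 664.
Expected count = (row total × column total) / N = 223 × 214 / 664 = 71.870.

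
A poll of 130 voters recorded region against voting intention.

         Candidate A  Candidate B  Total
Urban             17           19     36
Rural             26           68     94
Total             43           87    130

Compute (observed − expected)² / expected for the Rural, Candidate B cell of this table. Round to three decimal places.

Row total (Rural) = 94; column total (Candidate B) = 87; N = 130.
Expected count E = 94 × 87 / 130 = 62.9077.
Contribution = (O − E)²/E = (68 − 62.9077)² / 62.9077 = 0.412.

0.412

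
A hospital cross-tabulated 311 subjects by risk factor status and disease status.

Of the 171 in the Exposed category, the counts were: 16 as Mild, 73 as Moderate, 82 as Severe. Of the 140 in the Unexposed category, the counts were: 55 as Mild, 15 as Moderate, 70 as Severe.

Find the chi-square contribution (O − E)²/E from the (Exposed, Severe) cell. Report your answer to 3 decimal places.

Row total (Exposed) = 171; column total (Severe) = 152; N = 311.
Expected count E = 171 × 152 / 311 = 83.5756.
Contribution = (O − E)²/E = (82 − 83.5756)² / 83.5756 = 0.030.

0.030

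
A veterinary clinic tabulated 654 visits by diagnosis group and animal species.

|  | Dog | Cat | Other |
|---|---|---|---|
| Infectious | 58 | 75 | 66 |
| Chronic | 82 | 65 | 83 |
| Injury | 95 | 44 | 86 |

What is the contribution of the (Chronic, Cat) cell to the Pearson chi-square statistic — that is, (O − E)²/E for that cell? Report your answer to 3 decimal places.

Row total (Chronic) = 230; column total (Cat) = 184; N = 654.
Expected count E = 230 × 184 / 654 = 64.7095.
Contribution = (O − E)²/E = (65 − 64.7095)² / 64.7095 = 0.001.

0.001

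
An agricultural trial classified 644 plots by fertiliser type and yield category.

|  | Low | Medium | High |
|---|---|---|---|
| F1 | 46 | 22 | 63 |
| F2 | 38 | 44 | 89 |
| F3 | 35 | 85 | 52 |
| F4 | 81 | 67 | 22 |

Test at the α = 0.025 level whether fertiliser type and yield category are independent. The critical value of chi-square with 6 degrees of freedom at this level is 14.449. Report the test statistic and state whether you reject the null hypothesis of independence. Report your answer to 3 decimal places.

100.108; reject H₀

Row totals: 131, 171, 172, 170. Column totals: 200, 218, 226. Grand total N = 644.
Expected counts (row total × column total / N):
  F1, Low: 131×200/644 = 40.68323
  F1, Medium: 131×218/644 = 44.34472
  F1, High: 131×226/644 = 45.97205
  F2, Low: 171×200/644 = 53.10559
  F2, Medium: 171×218/644 = 57.88509
  F2, High: 171×226/644 = 60.00932
  F3, Low: 172×200/644 = 53.41615
  F3, Medium: 172×218/644 = 58.22360
  F3, High: 172×226/644 = 60.36025
  F4, Low: 170×200/644 = 52.79503
  F4, Medium: 170×218/644 = 57.54658
  F4, High: 170×226/644 = 59.65839
Contributions (O − E)²/E:
  (46 − 40.68323)²/40.68323 = 0.6948
  (22 − 44.34472)²/44.34472 = 11.2592
  (63 − 45.97205)²/45.97205 = 6.3071
  (38 − 53.10559)²/53.10559 = 4.2967
  (44 − 57.88509)²/57.88509 = 3.3307
  (89 − 60.00932)²/60.00932 = 14.0055
  (35 − 53.41615)²/53.41615 = 6.3493
  (85 − 58.22360)²/58.22360 = 12.3142
  (52 − 60.36025)²/60.36025 = 1.1579
  (81 − 52.79503)²/52.79503 = 15.0681
  (67 − 57.54658)²/57.54658 = 1.5530
  (22 − 59.65839)²/59.65839 = 23.7712
χ² = 0.6948 + 11.2592 + 6.3071 + 4.2967 + 3.3307 + 14.0055 + 6.3493 + 12.3142 + 1.1579 + 15.0681 + 1.5530 + 23.7712 = 100.108
df = (4−1)(3−1) = 6. Since 100.108 > 14.449, reject the null hypothesis of independence at α = 0.025.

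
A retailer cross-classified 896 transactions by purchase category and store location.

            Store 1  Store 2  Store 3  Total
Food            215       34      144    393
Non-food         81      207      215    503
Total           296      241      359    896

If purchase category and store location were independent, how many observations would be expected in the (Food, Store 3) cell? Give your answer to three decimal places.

Row total (Food) = 393; column total (Store 3) = 359; grand total N = 896.
Expected count = (row total × column total) / N = 393 × 359 / 896 = 157.463.

157.463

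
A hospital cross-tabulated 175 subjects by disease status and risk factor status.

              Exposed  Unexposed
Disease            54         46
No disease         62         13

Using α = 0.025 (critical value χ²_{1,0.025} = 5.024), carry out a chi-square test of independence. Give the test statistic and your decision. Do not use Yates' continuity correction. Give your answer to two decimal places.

15.76; reject H₀

Row totals: 100, 75. Column totals: 116, 59. Grand total N = 175.
Expected counts (row total × column total / N):
  Disease, Exposed: 100×116/175 = 66.286
  Disease, Unexposed: 100×59/175 = 33.714
  No disease, Exposed: 75×116/175 = 49.714
  No disease, Unexposed: 75×59/175 = 25.286
Contributions (O − E)²/E:
  (54 − 66.286)²/66.286 = 2.2772
  (46 − 33.714)²/33.714 = 4.4772
  (62 − 49.714)²/49.714 = 3.0363
  (13 − 25.286)²/25.286 = 5.9695
χ² = 2.2772 + 4.4772 + 3.0363 + 5.9695 = 15.76
df = (2−1)(2−1) = 1. Since 15.76 > 5.024, reject the null hypothesis of independence at α = 0.025.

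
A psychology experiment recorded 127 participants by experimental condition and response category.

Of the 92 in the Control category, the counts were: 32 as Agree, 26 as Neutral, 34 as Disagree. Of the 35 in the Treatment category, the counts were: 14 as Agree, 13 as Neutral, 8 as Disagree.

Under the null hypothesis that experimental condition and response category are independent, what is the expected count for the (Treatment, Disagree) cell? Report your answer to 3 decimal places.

11.575

Row total (Treatment) = 35; column total (Disagree) = 42; grand total N = 127.
Expected count = (row total × column total) / N = 35 × 42 / 127 = 11.575.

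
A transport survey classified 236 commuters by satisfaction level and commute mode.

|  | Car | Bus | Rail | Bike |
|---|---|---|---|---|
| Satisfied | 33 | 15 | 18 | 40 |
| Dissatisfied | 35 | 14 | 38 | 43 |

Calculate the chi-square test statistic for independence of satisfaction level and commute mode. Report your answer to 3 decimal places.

4.955

Row totals: 106, 130. Column totals: 68, 29, 56, 83. Grand total N = 236.
Expected counts (row total × column total / N):
  Satisfied, Car: 106×68/236 = 30.5424
  Satisfied, Bus: 106×29/236 = 13.0254
  Satisfied, Rail: 106×56/236 = 25.1525
  Satisfied, Bike: 106×83/236 = 37.2797
  Dissatisfied, Car: 130×68/236 = 37.4576
  Dissatisfied, Bus: 130×29/236 = 15.9746
  Dissatisfied, Rail: 130×56/236 = 30.8475
  Dissatisfied, Bike: 130×83/236 = 45.7203
Contributions (O − E)²/E:
  (33 − 30.5424)²/30.5424 = 0.1978
  (15 − 13.0254)²/13.0254 = 0.2993
  (18 − 25.1525)²/25.1525 = 2.0339
  (40 − 37.2797)²/37.2797 = 0.1985
  (35 − 37.4576)²/37.4576 = 0.1612
  (14 − 15.9746)²/15.9746 = 0.2441
  (38 − 30.8475)²/30.8475 = 1.6584
  (43 − 45.7203)²/45.7203 = 0.1619
χ² = 0.1978 + 0.2993 + 2.0339 + 0.1985 + 0.1612 + 0.2441 + 1.6584 + 0.1619 = 4.955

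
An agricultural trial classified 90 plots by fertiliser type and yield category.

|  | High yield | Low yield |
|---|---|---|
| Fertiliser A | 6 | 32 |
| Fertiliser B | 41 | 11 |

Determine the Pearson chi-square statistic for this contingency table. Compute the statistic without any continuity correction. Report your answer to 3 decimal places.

34.989

Row totals: 38, 52. Column totals: 47, 43. Grand total N = 90.
Expected counts (row total × column total / N):
  Fertiliser A, High yield: 38×47/90 = 19.84444
  Fertiliser A, Low yield: 38×43/90 = 18.15556
  Fertiliser B, High yield: 52×47/90 = 27.15556
  Fertiliser B, Low yield: 52×43/90 = 24.84444
Contributions (O − E)²/E:
  (6 − 19.84444)²/19.84444 = 9.6586
  (32 − 18.15556)²/18.15556 = 10.5570
  (41 − 27.15556)²/27.15556 = 7.0582
  (11 − 24.84444)²/24.84444 = 7.7147
χ² = 9.6586 + 10.5570 + 7.0582 + 7.7147 = 34.989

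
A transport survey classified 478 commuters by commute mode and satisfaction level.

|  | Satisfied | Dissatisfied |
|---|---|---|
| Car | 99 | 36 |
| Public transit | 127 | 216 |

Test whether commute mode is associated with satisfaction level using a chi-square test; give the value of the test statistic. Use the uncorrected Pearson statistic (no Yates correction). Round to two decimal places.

51.23

Row totals: 135, 343. Column totals: 226, 252. Grand total N = 478.
Expected counts (row total × column total / N):
  Car, Satisfied: 135×226/478 = 63.828
  Car, Dissatisfied: 135×252/478 = 71.172
  Public transit, Satisfied: 343×226/478 = 162.172
  Public transit, Dissatisfied: 343×252/478 = 180.828
Contributions (O − E)²/E:
  (99 − 63.828)²/63.828 = 19.3813
  (36 − 71.172)²/71.172 = 17.3814
  (127 − 162.172)²/162.172 = 7.6281
  (216 − 180.828)²/180.828 = 6.8411
χ² = 19.3813 + 17.3814 + 7.6281 + 6.8411 = 51.23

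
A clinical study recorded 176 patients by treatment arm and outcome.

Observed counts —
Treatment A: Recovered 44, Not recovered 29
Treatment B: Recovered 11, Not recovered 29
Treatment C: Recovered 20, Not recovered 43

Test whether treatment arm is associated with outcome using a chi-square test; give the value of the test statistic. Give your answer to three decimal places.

16.089

Row totals: 73, 40, 63. Column totals: 75, 101. Grand total N = 176.
Expected counts (row total × column total / N):
  Treatment A, Recovered: 73×75/176 = 31.1080
  Treatment A, Not recovered: 73×101/176 = 41.8920
  Treatment B, Recovered: 40×75/176 = 17.0455
  Treatment B, Not recovered: 40×101/176 = 22.9545
  Treatment C, Recovered: 63×75/176 = 26.8466
  Treatment C, Not recovered: 63×101/176 = 36.1534
Contributions (O − E)²/E:
  (44 − 31.1080)²/31.1080 = 5.3428
  (29 − 41.8920)²/41.8920 = 3.9674
  (11 − 17.0455)²/17.0455 = 2.1441
  (29 − 22.9545)²/22.9545 = 1.5922
  (20 − 26.8466)²/26.8466 = 1.7461
  (43 − 36.1534)²/36.1534 = 1.2966
χ² = 5.3428 + 3.9674 + 2.1441 + 1.5922 + 1.7461 + 1.2966 = 16.089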